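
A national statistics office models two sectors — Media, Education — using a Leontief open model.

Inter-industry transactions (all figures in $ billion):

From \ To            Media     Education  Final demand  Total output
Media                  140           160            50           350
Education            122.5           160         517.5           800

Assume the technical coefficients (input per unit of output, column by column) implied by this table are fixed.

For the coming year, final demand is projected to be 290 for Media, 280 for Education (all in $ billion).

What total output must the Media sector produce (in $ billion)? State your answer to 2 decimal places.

x_1 = 702.44

Technical coefficients a_ij = z_ij / X_j:
  a_11 = 140/350 = 0.40, a_21 = 122.5/350 = 0.35
  a_12 = 160/800 = 0.20, a_22 = 160/800 = 0.20
I − A =
  [   0.60    -0.20]
  [  -0.35     0.80]
det(I−A) = (0.60)(0.80) − (-0.20)(-0.35) = 0.4100
adj(I−A) = [[0.80, 0.20], [0.35, 0.60]]
(I − A)⁻¹ = adj(I−A) / det(I−A) ≈
  [   1.9512     0.4878]
  [   0.8537     1.4634]
x = (I − A)⁻¹ d = adj(I−A)·d / det(I−A), with det(I−A) = 0.4100:
  x_1 = (0.80·290 + 0.20·280) / 0.4100 = 288.00 / 0.4100 ≈ 702.44
  x_2 = (0.35·290 + 0.60·280) / 0.4100 = 269.50 / 0.4100 ≈ 657.32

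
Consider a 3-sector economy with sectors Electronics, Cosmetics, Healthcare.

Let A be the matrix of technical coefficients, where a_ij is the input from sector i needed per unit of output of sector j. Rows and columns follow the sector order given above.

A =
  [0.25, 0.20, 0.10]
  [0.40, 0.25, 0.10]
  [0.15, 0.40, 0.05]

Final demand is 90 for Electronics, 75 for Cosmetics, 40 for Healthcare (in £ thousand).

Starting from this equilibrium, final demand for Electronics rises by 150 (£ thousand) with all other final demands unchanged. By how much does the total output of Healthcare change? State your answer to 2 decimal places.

I − A =
  [   0.75    -0.20    -0.10]
  [  -0.40     0.75    -0.10]
  [  -0.15    -0.40     0.95]
Cofactors of I−A, C_ij = (−1)^(i+j)·(minor ij) (rows/columns in the sector order above):
  C_11 = (0.75)(0.95) − (-0.10)(-0.40) = 0.6725
  C_12 = −[(-0.40)(0.95) − (-0.10)(-0.15)] = 0.3950
  C_13 = (-0.40)(-0.40) − (0.75)(-0.15) = 0.2725
  C_21 = −[(-0.20)(0.95) − (-0.10)(-0.40)] = 0.2300
  C_22 = (0.75)(0.95) − (-0.10)(-0.15) = 0.6975
  C_23 = −[(0.75)(-0.40) − (-0.20)(-0.15)] = 0.3300
  C_31 = (-0.20)(-0.10) − (-0.10)(0.75) = 0.0950
  C_32 = −[(0.75)(-0.10) − (-0.10)(-0.40)] = 0.1150
  C_33 = (0.75)(0.75) − (-0.20)(-0.40) = 0.4825
det(I−A) = Σ_j (I−A)_1j·C_1j = (0.75)(0.6725) + (-0.20)(0.3950) + (-0.10)(0.2725) = 0.398125
adj(I−A) = Cᵀ =
  [ 0.6725   0.2300   0.0950]
  [ 0.3950   0.6975   0.1150]
  [ 0.2725   0.3300   0.4825]
(I − A)⁻¹ = adj(I−A) / det(I−A) ≈
  [   1.6892     0.5777     0.2386]
  [   0.9922     1.7520     0.2889]
  [   0.6845     0.8289     1.2119]
Δx = (I − A)⁻¹ Δd with Δd having +150 in the Electronics component and 0 elsewhere.
So Δx_H = L_HE · (+150), where L_HE = adj(I−A)_HE / det(I−A) = 0.2725 / 0.398125.
Δx_H = 0.2725 × (+150) / 0.398125 = 40.875 / 0.398125 ≈ 102.67.

Δx_H = 102.67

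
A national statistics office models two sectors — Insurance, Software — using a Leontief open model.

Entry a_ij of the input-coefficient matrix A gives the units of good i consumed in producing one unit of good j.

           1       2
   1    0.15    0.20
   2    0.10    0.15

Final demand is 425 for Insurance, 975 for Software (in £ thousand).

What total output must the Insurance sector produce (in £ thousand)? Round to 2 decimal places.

I − A =
  [   0.85    -0.20]
  [  -0.10     0.85]
det(I−A) = (0.85)(0.85) − (-0.20)(-0.10) = 0.7025
adj(I−A) = [[0.85, 0.20], [0.10, 0.85]]
(I − A)⁻¹ = adj(I−A) / det(I−A) ≈
  [   1.2100     0.2847]
  [   0.1423     1.2100]
x = (I − A)⁻¹ d = adj(I−A)·d / det(I−A), with det(I−A) = 0.7025:
  x_1 = (0.85·425 + 0.20·975) / 0.7025 = 556.25 / 0.7025 ≈ 791.81
  x_2 = (0.10·425 + 0.85·975) / 0.7025 = 871.25 / 0.7025 ≈ 1240.21

x_1 = 791.81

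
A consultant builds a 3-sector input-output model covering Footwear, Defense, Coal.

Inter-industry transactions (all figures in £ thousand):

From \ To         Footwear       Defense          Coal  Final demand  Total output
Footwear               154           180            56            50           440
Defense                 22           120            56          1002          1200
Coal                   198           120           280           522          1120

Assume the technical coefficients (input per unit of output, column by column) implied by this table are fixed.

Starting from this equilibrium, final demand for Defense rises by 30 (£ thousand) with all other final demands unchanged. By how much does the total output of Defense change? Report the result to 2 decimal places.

Δx_2 = 34.36

Technical coefficients a_ij = z_ij / X_j:
  a_11 = 154/440 = 0.35, a_21 = 22/440 = 0.05, a_31 = 198/440 = 0.45
  a_12 = 180/1200 = 0.15, a_22 = 120/1200 = 0.10, a_32 = 120/1200 = 0.10
  a_13 = 56/1120 = 0.05, a_23 = 56/1120 = 0.05, a_33 = 280/1120 = 0.25
I − A =
  [   0.65    -0.15    -0.05]
  [  -0.05     0.90    -0.05]
  [  -0.45    -0.10     0.75]
Cofactors of I−A, C_ij = (−1)^(i+j)·(minor ij) (rows/columns in the sector order above):
  C_11 = (0.90)(0.75) − (-0.05)(-0.10) = 0.6700
  C_12 = −[(-0.05)(0.75) − (-0.05)(-0.45)] = 0.0600
  C_13 = (-0.05)(-0.10) − (0.90)(-0.45) = 0.4100
  C_21 = −[(-0.15)(0.75) − (-0.05)(-0.10)] = 0.1175
  C_22 = (0.65)(0.75) − (-0.05)(-0.45) = 0.4650
  C_23 = −[(0.65)(-0.10) − (-0.15)(-0.45)] = 0.1325
  C_31 = (-0.15)(-0.05) − (-0.05)(0.90) = 0.0525
  C_32 = −[(0.65)(-0.05) − (-0.05)(-0.05)] = 0.0350
  C_33 = (0.65)(0.90) − (-0.15)(-0.05) = 0.5775
det(I−A) = Σ_j (I−A)_1j·C_1j = (0.65)(0.6700) + (-0.15)(0.0600) + (-0.05)(0.4100) = 0.4060
adj(I−A) = Cᵀ =
  [ 0.6700   0.1175   0.0525]
  [ 0.0600   0.4650   0.0350]
  [ 0.4100   0.1325   0.5775]
(I − A)⁻¹ = adj(I−A) / det(I−A) ≈
  [   1.6502     0.2894     0.1293]
  [   0.1478     1.1453     0.0862]
  [   1.0099     0.3264     1.4224]
Δx = (I − A)⁻¹ Δd with Δd having +30 in the Defense component and 0 elsewhere.
So Δx_2 = L_22 · (+30), where L_22 = adj(I−A)_22 / det(I−A) = 0.4650 / 0.4060.
Δx_2 = 0.4650 × (+30) / 0.4060 = 13.95 / 0.4060 ≈ 34.36.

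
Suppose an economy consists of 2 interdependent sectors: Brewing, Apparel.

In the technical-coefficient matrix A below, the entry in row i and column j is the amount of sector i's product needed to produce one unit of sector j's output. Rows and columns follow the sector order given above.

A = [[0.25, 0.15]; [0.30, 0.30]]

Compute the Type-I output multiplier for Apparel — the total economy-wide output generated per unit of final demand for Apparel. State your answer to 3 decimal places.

m_2 = 1.875

I − A =
  [   0.75    -0.15]
  [  -0.30     0.70]
det(I−A) = (0.75)(0.70) − (-0.15)(-0.30) = 0.4800
adj(I−A) = [[0.70, 0.15], [0.30, 0.75]]
(I − A)⁻¹ = adj(I−A) / det(I−A) ≈
  [   1.4583     0.3125]
  [   0.6250     1.5625]
The output multiplier for sector j is the column-j sum of the Leontief inverse (I − A)⁻¹ = adj(I−A) / det(I−A).
Column 2 of adj(I−A): (0.15, 0.75); det(I−A) = 0.4800.
m_2 = (0.15 + 0.75) / 0.4800 = 0.90 / 0.4800 = 1.875.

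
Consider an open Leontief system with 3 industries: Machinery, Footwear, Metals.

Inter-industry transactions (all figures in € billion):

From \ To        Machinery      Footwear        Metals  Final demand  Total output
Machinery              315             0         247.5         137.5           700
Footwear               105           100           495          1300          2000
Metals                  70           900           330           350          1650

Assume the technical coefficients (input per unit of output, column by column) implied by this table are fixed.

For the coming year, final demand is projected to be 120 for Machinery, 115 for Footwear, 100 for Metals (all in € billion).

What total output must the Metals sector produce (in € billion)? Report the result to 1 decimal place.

Technical coefficients a_ij = z_ij / X_j:
  a_11 = 315/700 = 0.45, a_21 = 105/700 = 0.15, a_31 = 70/700 = 0.10
  a_12 = 0/2000 = 0.00, a_22 = 100/2000 = 0.05, a_32 = 900/2000 = 0.45
  a_13 = 247.5/1650 = 0.15, a_23 = 495/1650 = 0.30, a_33 = 330/1650 = 0.20
I − A =
  [   0.55     0.00    -0.15]
  [  -0.15     0.95    -0.30]
  [  -0.10    -0.45     0.80]
Cofactors of I−A, C_ij = (−1)^(i+j)·(minor ij) (rows/columns in the sector order above):
  C_11 = (0.95)(0.80) − (-0.30)(-0.45) = 0.6250
  C_12 = −[(-0.15)(0.80) − (-0.30)(-0.10)] = 0.1500
  C_13 = (-0.15)(-0.45) − (0.95)(-0.10) = 0.1625
  C_21 = −[(0.00)(0.80) − (-0.15)(-0.45)] = 0.0675
  C_22 = (0.55)(0.80) − (-0.15)(-0.10) = 0.4250
  C_23 = −[(0.55)(-0.45) − (0.00)(-0.10)] = 0.2475
  C_31 = (0.00)(-0.30) − (-0.15)(0.95) = 0.1425
  C_32 = −[(0.55)(-0.30) − (-0.15)(-0.15)] = 0.1875
  C_33 = (0.55)(0.95) − (0.00)(-0.15) = 0.5225
det(I−A) = Σ_j (I−A)_1j·C_1j = (0.55)(0.6250) + (0.00)(0.1500) + (-0.15)(0.1625) = 0.319375
adj(I−A) = Cᵀ =
  [ 0.6250   0.0675   0.1425]
  [ 0.1500   0.4250   0.1875]
  [ 0.1625   0.2475   0.5225]
(I − A)⁻¹ = adj(I−A) / det(I−A) ≈
  [   1.9569     0.2114     0.4462]
  [   0.4697     1.3307     0.5871]
  [   0.5088     0.7750     1.6360]
x = (I − A)⁻¹ d = adj(I−A)·d / det(I−A), with det(I−A) = 0.319375:
  x_1 = (0.6250·120 + 0.0675·115 + 0.1425·100) / 0.319375 = 97.0125 / 0.319375 ≈ 303.8
  x_2 = (0.1500·120 + 0.4250·115 + 0.1875·100) / 0.319375 = 85.625 / 0.319375 ≈ 268.1
  x_3 = (0.1625·120 + 0.2475·115 + 0.5225·100) / 0.319375 = 100.2125 / 0.319375 ≈ 313.8

x_3 = 313.8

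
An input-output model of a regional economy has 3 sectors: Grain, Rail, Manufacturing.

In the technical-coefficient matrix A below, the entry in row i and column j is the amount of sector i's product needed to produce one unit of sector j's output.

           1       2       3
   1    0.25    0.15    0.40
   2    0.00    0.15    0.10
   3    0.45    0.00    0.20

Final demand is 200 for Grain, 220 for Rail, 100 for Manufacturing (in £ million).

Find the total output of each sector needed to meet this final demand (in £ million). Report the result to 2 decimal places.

I − A =
  [   0.75    -0.15    -0.40]
  [   0.00     0.85    -0.10]
  [  -0.45     0.00     0.80]
Cofactors of I−A, C_ij = (−1)^(i+j)·(minor ij) (rows/columns in the sector order above):
  C_11 = (0.85)(0.80) − (-0.10)(0.00) = 0.6800
  C_12 = −[(0.00)(0.80) − (-0.10)(-0.45)] = 0.0450
  C_13 = (0.00)(0.00) − (0.85)(-0.45) = 0.3825
  C_21 = −[(-0.15)(0.80) − (-0.40)(0.00)] = 0.1200
  C_22 = (0.75)(0.80) − (-0.40)(-0.45) = 0.4200
  C_23 = −[(0.75)(0.00) − (-0.15)(-0.45)] = 0.0675
  C_31 = (-0.15)(-0.10) − (-0.40)(0.85) = 0.3550
  C_32 = −[(0.75)(-0.10) − (-0.40)(0.00)] = 0.0750
  C_33 = (0.75)(0.85) − (-0.15)(0.00) = 0.6375
det(I−A) = Σ_j (I−A)_1j·C_1j = (0.75)(0.6800) + (-0.15)(0.0450) + (-0.40)(0.3825) = 0.35025
adj(I−A) = Cᵀ =
  [ 0.6800   0.1200   0.3550]
  [ 0.0450   0.4200   0.0750]
  [ 0.3825   0.0675   0.6375]
(I − A)⁻¹ = adj(I−A) / det(I−A) ≈
  [   1.9415     0.3426     1.0136]
  [   0.1285     1.1991     0.2141]
  [   1.0921     0.1927     1.8201]
x = (I − A)⁻¹ d = adj(I−A)·d / det(I−A), with det(I−A) = 0.35025:
  x_1 = (0.6800·200 + 0.1200·220 + 0.3550·100) / 0.35025 = 197.90 / 0.35025 ≈ 565.02
  x_2 = (0.0450·200 + 0.4200·220 + 0.0750·100) / 0.35025 = 108.90 / 0.35025 ≈ 310.92
  x_3 = (0.3825·200 + 0.0675·220 + 0.6375·100) / 0.35025 = 155.10 / 0.35025 ≈ 442.83

x_1 = 565.02, x_2 = 310.92, x_3 = 442.83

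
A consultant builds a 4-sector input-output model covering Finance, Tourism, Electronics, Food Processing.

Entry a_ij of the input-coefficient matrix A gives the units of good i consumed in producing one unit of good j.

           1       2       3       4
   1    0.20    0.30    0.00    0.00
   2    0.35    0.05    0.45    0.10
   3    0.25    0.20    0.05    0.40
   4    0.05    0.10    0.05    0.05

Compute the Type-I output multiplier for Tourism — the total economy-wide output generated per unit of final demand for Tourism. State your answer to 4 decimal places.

I − A =
  [   0.80    -0.30     0.00     0.00]
  [  -0.35     0.95    -0.45    -0.10]
  [  -0.25    -0.20     0.95    -0.40]
  [  -0.05    -0.10    -0.05     0.95]
Compute the cofactors C_ij = (−1)^(i+j)·(3×3 minor ij) of I−A; the adjugate is their transpose:
adj(I−A) = Cᵀ =
  [ 0.724375   0.264750   0.129750   0.082500]
  [ 0.430750   0.706000   0.346000   0.220000]
  [ 0.323625   0.261250   0.612750   0.285500]
  [ 0.100500   0.102000   0.075500   0.516500]
det(I−A) = Σ_j (I−A)_1j·C_1j = (0.80)(0.724375) + (-0.30)(0.430750) + (0.00)(0.323625) + (0.00)(0.100500) = 0.450275
(I − A)⁻¹ = adj(I−A) / det(I−A) ≈
  [   1.60874     0.58797     0.28816     0.18322]
  [   0.95664     1.56793     0.76842     0.48859]
  [   0.71873     0.58020     1.36084     0.63406]
  [   0.22320     0.22653     0.16768     1.14708]
The output multiplier for sector j is the column-j sum of the Leontief inverse (I − A)⁻¹ = adj(I−A) / det(I−A).
Column 2 of adj(I−A): (0.264750, 0.706000, 0.261250, 0.102000); det(I−A) = 0.450275.
m_2 = (0.264750 + 0.706000 + 0.261250 + 0.102000) / 0.450275 = 1.334 / 0.450275 ≈ 2.9626.

m_2 = 2.9626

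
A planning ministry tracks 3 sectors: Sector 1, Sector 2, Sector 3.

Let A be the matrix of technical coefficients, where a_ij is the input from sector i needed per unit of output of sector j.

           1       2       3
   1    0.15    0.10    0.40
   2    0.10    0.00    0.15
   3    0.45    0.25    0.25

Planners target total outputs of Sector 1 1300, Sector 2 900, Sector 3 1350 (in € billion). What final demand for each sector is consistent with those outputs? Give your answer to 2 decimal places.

d_1 = 475.00, d_2 = 567.50, d_3 = 202.50

I − A =
  [   0.85    -0.10    -0.40]
  [  -0.10     1.00    -0.15]
  [  -0.45    -0.25     0.75]
d = (I − A) x:
  d_1 = (+0.85)·1300 + (-0.10)·900 + (-0.40)·1350 = 475.00
  d_2 = (-0.10)·1300 + (+1.00)·900 + (-0.15)·1350 = 567.50
  d_3 = (-0.45)·1300 + (-0.25)·900 + (+0.75)·1350 = 202.50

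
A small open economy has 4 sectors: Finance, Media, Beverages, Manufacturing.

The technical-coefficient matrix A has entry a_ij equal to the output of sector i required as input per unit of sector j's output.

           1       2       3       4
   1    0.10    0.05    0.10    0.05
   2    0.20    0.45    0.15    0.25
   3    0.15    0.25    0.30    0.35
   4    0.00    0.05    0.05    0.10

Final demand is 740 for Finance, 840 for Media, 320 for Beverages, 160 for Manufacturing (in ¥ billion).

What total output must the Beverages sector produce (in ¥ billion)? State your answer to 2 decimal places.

I − A =
  [   0.90    -0.05    -0.10    -0.05]
  [  -0.20     0.55    -0.15    -0.25]
  [  -0.15    -0.25     0.70    -0.35]
  [   0.00    -0.05    -0.05     0.90]
Compute the cofactors C_ij = (−1)^(i+j)·(3×3 minor ij) of I−A; the adjugate is their transpose:
adj(I−A) = Cᵀ =
  [ 0.288625   0.057250   0.057375   0.054250]
  [ 0.144625   0.537375   0.151250   0.216125]
  [ 0.120875   0.225375   0.424750   0.234500]
  [ 0.014750   0.042375   0.032000   0.291375]
det(I−A) = Σ_j (I−A)_1j·C_1j = (0.90)(0.288625) + (-0.05)(0.144625) + (-0.10)(0.120875) + (-0.05)(0.014750) = 0.23970625
(I − A)⁻¹ = adj(I−A) / det(I−A) ≈
  [   1.2041     0.2388     0.2394     0.2263]
  [   0.6033     2.2418     0.6310     0.9016]
  [   0.5043     0.9402     1.7720     0.9783]
  [   0.0615     0.1768     0.1335     1.2156]
x = (I − A)⁻¹ d = adj(I−A)·d / det(I−A), with det(I−A) = 0.23970625:
  x_1 = (0.288625·740 + 0.057250·840 + 0.057375·320 + 0.054250·160) / 0.23970625 = 288.7125 / 0.23970625 ≈ 1204.44
  x_2 = (0.144625·740 + 0.537375·840 + 0.151250·320 + 0.216125·160) / 0.23970625 = 641.3975 / 0.23970625 ≈ 2675.76
  x_3 = (0.120875·740 + 0.225375·840 + 0.424750·320 + 0.234500·160) / 0.23970625 = 452.2025 / 0.23970625 ≈ 1886.49
  x_4 = (0.014750·740 + 0.042375·840 + 0.032000·320 + 0.291375·160) / 0.23970625 = 103.37 / 0.23970625 ≈ 431.24

x_3 = 1886.49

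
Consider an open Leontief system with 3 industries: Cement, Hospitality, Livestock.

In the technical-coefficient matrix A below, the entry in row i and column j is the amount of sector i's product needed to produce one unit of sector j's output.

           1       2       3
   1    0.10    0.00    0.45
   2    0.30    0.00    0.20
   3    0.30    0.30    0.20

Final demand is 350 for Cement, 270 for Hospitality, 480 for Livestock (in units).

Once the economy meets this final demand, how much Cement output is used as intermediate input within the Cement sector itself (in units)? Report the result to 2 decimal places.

I − A =
  [   0.90     0.00    -0.45]
  [  -0.30     1.00    -0.20]
  [  -0.30    -0.30     0.80]
Cofactors of I−A, C_ij = (−1)^(i+j)·(minor ij) (rows/columns in the sector order above):
  C_11 = (1.00)(0.80) − (-0.20)(-0.30) = 0.7400
  C_12 = −[(-0.30)(0.80) − (-0.20)(-0.30)] = 0.3000
  C_13 = (-0.30)(-0.30) − (1.00)(-0.30) = 0.3900
  C_21 = −[(0.00)(0.80) − (-0.45)(-0.30)] = 0.1350
  C_22 = (0.90)(0.80) − (-0.45)(-0.30) = 0.5850
  C_23 = −[(0.90)(-0.30) − (0.00)(-0.30)] = 0.2700
  C_31 = (0.00)(-0.20) − (-0.45)(1.00) = 0.4500
  C_32 = −[(0.90)(-0.20) − (-0.45)(-0.30)] = 0.3150
  C_33 = (0.90)(1.00) − (0.00)(-0.30) = 0.9000
det(I−A) = Σ_j (I−A)_1j·C_1j = (0.90)(0.7400) + (0.00)(0.3000) + (-0.45)(0.3900) = 0.4905
adj(I−A) = Cᵀ =
  [ 0.7400   0.1350   0.4500]
  [ 0.3000   0.5850   0.3150]
  [ 0.3900   0.2700   0.9000]
(I − A)⁻¹ = adj(I−A) / det(I−A) ≈
  [   1.5087     0.2752     0.9174]
  [   0.6116     1.1927     0.6422]
  [   0.7951     0.5505     1.8349]
First solve x = (I − A)⁻¹ d = adj(I−A)·d / det(I−A); in particular x_1 = (0.7400·350 + 0.1350·270 + 0.4500·480) / 0.4905 = 511.45 / 0.4905 ≈ 1042.7115.
Intermediate flow from 1 to 1: z_11 = a_11 · x_1 = 0.10 × 511.45 / 0.4905 = 51.145 / 0.4905 ≈ 104.27.

z_11 = 104.27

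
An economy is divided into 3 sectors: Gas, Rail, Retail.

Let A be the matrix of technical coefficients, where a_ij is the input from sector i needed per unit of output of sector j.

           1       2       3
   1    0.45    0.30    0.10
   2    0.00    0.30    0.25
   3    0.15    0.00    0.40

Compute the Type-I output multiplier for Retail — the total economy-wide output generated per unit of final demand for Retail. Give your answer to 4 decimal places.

m_3 = 3.1900

I − A =
  [   0.55    -0.30    -0.10]
  [   0.00     0.70    -0.25]
  [  -0.15     0.00     0.60]
Cofactors of I−A, C_ij = (−1)^(i+j)·(minor ij) (rows/columns in the sector order above):
  C_11 = (0.70)(0.60) − (-0.25)(0.00) = 0.4200
  C_12 = −[(0.00)(0.60) − (-0.25)(-0.15)] = 0.0375
  C_13 = (0.00)(0.00) − (0.70)(-0.15) = 0.1050
  C_21 = −[(-0.30)(0.60) − (-0.10)(0.00)] = 0.1800
  C_22 = (0.55)(0.60) − (-0.10)(-0.15) = 0.3150
  C_23 = −[(0.55)(0.00) − (-0.30)(-0.15)] = 0.0450
  C_31 = (-0.30)(-0.25) − (-0.10)(0.70) = 0.1450
  C_32 = −[(0.55)(-0.25) − (-0.10)(0.00)] = 0.1375
  C_33 = (0.55)(0.70) − (-0.30)(0.00) = 0.3850
det(I−A) = Σ_j (I−A)_1j·C_1j = (0.55)(0.4200) + (-0.30)(0.0375) + (-0.10)(0.1050) = 0.20925
adj(I−A) = Cᵀ =
  [ 0.4200   0.1800   0.1450]
  [ 0.0375   0.3150   0.1375]
  [ 0.1050   0.0450   0.3850]
(I − A)⁻¹ = adj(I−A) / det(I−A) ≈
  [   2.00717     0.86022     0.69295]
  [   0.17921     1.50538     0.65711]
  [   0.50179     0.21505     1.83990]
The output multiplier for sector j is the column-j sum of the Leontief inverse (I − A)⁻¹ = adj(I−A) / det(I−A).
Column 3 of adj(I−A): (0.1450, 0.1375, 0.3850); det(I−A) = 0.20925.
m_3 = (0.1450 + 0.1375 + 0.3850) / 0.20925 = 0.6675 / 0.20925 ≈ 3.1900.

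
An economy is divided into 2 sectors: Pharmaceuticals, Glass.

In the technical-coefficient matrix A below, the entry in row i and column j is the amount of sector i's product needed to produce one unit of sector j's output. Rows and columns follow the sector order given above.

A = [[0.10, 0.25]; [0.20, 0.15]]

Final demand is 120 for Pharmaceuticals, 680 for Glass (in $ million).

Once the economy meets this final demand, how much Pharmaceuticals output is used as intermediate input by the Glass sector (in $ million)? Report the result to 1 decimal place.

z_12 = 222.4

I − A =
  [   0.90    -0.25]
  [  -0.20     0.85]
det(I−A) = (0.90)(0.85) − (-0.25)(-0.20) = 0.7150
adj(I−A) = [[0.85, 0.25], [0.20, 0.90]]
(I − A)⁻¹ = adj(I−A) / det(I−A) ≈
  [   1.1888     0.3497]
  [   0.2797     1.2587]
First solve x = (I − A)⁻¹ d = adj(I−A)·d / det(I−A); in particular x_2 = (0.20·120 + 0.90·680) / 0.7150 = 636.00 / 0.7150 ≈ 889.510.
Intermediate flow from 1 to 2: z_12 = a_12 · x_2 = 0.25 × 636.00 / 0.7150 = 159.00 / 0.7150 ≈ 222.4.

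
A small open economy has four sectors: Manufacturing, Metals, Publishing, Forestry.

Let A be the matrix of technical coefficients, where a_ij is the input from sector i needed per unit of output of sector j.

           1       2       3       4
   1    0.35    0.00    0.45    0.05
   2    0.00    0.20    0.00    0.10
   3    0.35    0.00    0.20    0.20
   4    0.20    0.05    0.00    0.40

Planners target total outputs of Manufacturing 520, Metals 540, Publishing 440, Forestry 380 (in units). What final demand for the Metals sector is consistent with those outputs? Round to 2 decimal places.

I − A =
  [   0.65     0.00    -0.45    -0.05]
  [   0.00     0.80     0.00    -0.10]
  [  -0.35     0.00     0.80    -0.20]
  [  -0.20    -0.05     0.00     0.60]
d = (I − A) x:
  d_1 = (+0.65)·520 + (+0.00)·540 + (-0.45)·440 + (-0.05)·380 = 121.00
  d_2 = (+0.00)·520 + (+0.80)·540 + (+0.00)·440 + (-0.10)·380 = 394.00
  d_3 = (-0.35)·520 + (+0.00)·540 + (+0.80)·440 + (-0.20)·380 = 94.00
  d_4 = (-0.20)·520 + (-0.05)·540 + (+0.00)·440 + (+0.60)·380 = 97.00

d_2 = 394.00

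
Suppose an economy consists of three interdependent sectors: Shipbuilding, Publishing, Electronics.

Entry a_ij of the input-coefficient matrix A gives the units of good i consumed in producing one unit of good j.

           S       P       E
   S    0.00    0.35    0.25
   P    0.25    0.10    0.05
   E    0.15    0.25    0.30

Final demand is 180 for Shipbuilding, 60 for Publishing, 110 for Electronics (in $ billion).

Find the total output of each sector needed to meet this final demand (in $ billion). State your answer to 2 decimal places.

I − A =
  [   1.00    -0.35    -0.25]
  [  -0.25     0.90    -0.05]
  [  -0.15    -0.25     0.70]
Cofactors of I−A, C_ij = (−1)^(i+j)·(minor ij) (rows/columns in the sector order above):
  C_11 = (0.90)(0.70) − (-0.05)(-0.25) = 0.6175
  C_12 = −[(-0.25)(0.70) − (-0.05)(-0.15)] = 0.1825
  C_13 = (-0.25)(-0.25) − (0.90)(-0.15) = 0.1975
  C_21 = −[(-0.35)(0.70) − (-0.25)(-0.25)] = 0.3075
  C_22 = (1.00)(0.70) − (-0.25)(-0.15) = 0.6625
  C_23 = −[(1.00)(-0.25) − (-0.35)(-0.15)] = 0.3025
  C_31 = (-0.35)(-0.05) − (-0.25)(0.90) = 0.2425
  C_32 = −[(1.00)(-0.05) − (-0.25)(-0.25)] = 0.1125
  C_33 = (1.00)(0.90) − (-0.35)(-0.25) = 0.8125
det(I−A) = Σ_j (I−A)_1j·C_1j = (1.00)(0.6175) + (-0.35)(0.1825) + (-0.25)(0.1975) = 0.50425
adj(I−A) = Cᵀ =
  [ 0.6175   0.3075   0.2425]
  [ 0.1825   0.6625   0.1125]
  [ 0.1975   0.3025   0.8125]
(I − A)⁻¹ = adj(I−A) / det(I−A) ≈
  [   1.2246     0.6098     0.4809]
  [   0.3619     1.3138     0.2231]
  [   0.3917     0.5999     1.6113]
x = (I − A)⁻¹ d = adj(I−A)·d / det(I−A), with det(I−A) = 0.50425:
  x_S = (0.6175·180 + 0.3075·60 + 0.2425·110) / 0.50425 = 156.275 / 0.50425 ≈ 309.92
  x_P = (0.1825·180 + 0.6625·60 + 0.1125·110) / 0.50425 = 84.975 / 0.50425 ≈ 168.52
  x_E = (0.1975·180 + 0.3025·60 + 0.8125·110) / 0.50425 = 143.075 / 0.50425 ≈ 283.74

x_S = 309.92, x_P = 168.52, x_E = 283.74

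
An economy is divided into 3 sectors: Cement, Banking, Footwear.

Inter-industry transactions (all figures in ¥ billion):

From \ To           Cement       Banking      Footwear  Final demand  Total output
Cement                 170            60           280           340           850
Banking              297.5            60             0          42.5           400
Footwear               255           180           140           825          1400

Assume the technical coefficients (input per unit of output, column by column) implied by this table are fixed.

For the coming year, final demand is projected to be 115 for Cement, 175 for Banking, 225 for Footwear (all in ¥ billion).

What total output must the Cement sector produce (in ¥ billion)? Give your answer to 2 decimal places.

x_1 = 343.39

Technical coefficients a_ij = z_ij / X_j:
  a_11 = 170/850 = 0.20, a_21 = 297.5/850 = 0.35, a_31 = 255/850 = 0.30
  a_12 = 60/400 = 0.15, a_22 = 60/400 = 0.15, a_32 = 180/400 = 0.45
  a_13 = 280/1400 = 0.20, a_23 = 0/1400 = 0.00, a_33 = 140/1400 = 0.10
I − A =
  [   0.80    -0.15    -0.20]
  [  -0.35     0.85     0.00]
  [  -0.30    -0.45     0.90]
Cofactors of I−A, C_ij = (−1)^(i+j)·(minor ij) (rows/columns in the sector order above):
  C_11 = (0.85)(0.90) − (0.00)(-0.45) = 0.7650
  C_12 = −[(-0.35)(0.90) − (0.00)(-0.30)] = 0.3150
  C_13 = (-0.35)(-0.45) − (0.85)(-0.30) = 0.4125
  C_21 = −[(-0.15)(0.90) − (-0.20)(-0.45)] = 0.2250
  C_22 = (0.80)(0.90) − (-0.20)(-0.30) = 0.6600
  C_23 = −[(0.80)(-0.45) − (-0.15)(-0.30)] = 0.4050
  C_31 = (-0.15)(0.00) − (-0.20)(0.85) = 0.1700
  C_32 = −[(0.80)(0.00) − (-0.20)(-0.35)] = 0.0700
  C_33 = (0.80)(0.85) − (-0.15)(-0.35) = 0.6275
det(I−A) = Σ_j (I−A)_1j·C_1j = (0.80)(0.7650) + (-0.15)(0.3150) + (-0.20)(0.4125) = 0.48225
adj(I−A) = Cᵀ =
  [ 0.7650   0.2250   0.1700]
  [ 0.3150   0.6600   0.0700]
  [ 0.4125   0.4050   0.6275]
(I − A)⁻¹ = adj(I−A) / det(I−A) ≈
  [   1.5863     0.4666     0.3525]
  [   0.6532     1.3686     0.1452]
  [   0.8554     0.8398     1.3012]
x = (I − A)⁻¹ d = adj(I−A)·d / det(I−A), with det(I−A) = 0.48225:
  x_1 = (0.7650·115 + 0.2250·175 + 0.1700·225) / 0.48225 = 165.60 / 0.48225 ≈ 343.39
  x_2 = (0.3150·115 + 0.6600·175 + 0.0700·225) / 0.48225 = 167.475 / 0.48225 ≈ 347.28
  x_3 = (0.4125·115 + 0.4050·175 + 0.6275·225) / 0.48225 = 259.50 / 0.48225 ≈ 538.10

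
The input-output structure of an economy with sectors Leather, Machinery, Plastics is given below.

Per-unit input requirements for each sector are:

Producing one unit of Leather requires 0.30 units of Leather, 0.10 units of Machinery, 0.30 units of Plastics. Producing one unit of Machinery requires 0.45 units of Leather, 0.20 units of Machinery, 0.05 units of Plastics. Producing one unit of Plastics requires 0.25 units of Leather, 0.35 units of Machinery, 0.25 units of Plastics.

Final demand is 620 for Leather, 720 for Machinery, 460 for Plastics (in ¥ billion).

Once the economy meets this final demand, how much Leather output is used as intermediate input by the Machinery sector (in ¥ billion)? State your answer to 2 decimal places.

I − A =
  [   0.70    -0.45    -0.25]
  [  -0.10     0.80    -0.35]
  [  -0.30    -0.05     0.75]
Cofactors of I−A, C_ij = (−1)^(i+j)·(minor ij) (rows/columns in the sector order above):
  C_11 = (0.80)(0.75) − (-0.35)(-0.05) = 0.5825
  C_12 = −[(-0.10)(0.75) − (-0.35)(-0.30)] = 0.1800
  C_13 = (-0.10)(-0.05) − (0.80)(-0.30) = 0.2450
  C_21 = −[(-0.45)(0.75) − (-0.25)(-0.05)] = 0.3500
  C_22 = (0.70)(0.75) − (-0.25)(-0.30) = 0.4500
  C_23 = −[(0.70)(-0.05) − (-0.45)(-0.30)] = 0.1700
  C_31 = (-0.45)(-0.35) − (-0.25)(0.80) = 0.3575
  C_32 = −[(0.70)(-0.35) − (-0.25)(-0.10)] = 0.2700
  C_33 = (0.70)(0.80) − (-0.45)(-0.10) = 0.5150
det(I−A) = Σ_j (I−A)_1j·C_1j = (0.70)(0.5825) + (-0.45)(0.1800) + (-0.25)(0.2450) = 0.2655
adj(I−A) = Cᵀ =
  [ 0.5825   0.3500   0.3575]
  [ 0.1800   0.4500   0.2700]
  [ 0.2450   0.1700   0.5150]
(I − A)⁻¹ = adj(I−A) / det(I−A) ≈
  [   2.1940     1.3183     1.3465]
  [   0.6780     1.6949     1.0169]
  [   0.9228     0.6403     1.9397]
First solve x = (I − A)⁻¹ d = adj(I−A)·d / det(I−A); in particular x_M = (0.1800·620 + 0.4500·720 + 0.2700·460) / 0.2655 = 559.80 / 0.2655 ≈ 2108.4746.
Intermediate flow from L to M: z_LM = a_LM · x_M = 0.45 × 559.80 / 0.2655 = 251.91 / 0.2655 ≈ 948.81.

z_LM = 948.81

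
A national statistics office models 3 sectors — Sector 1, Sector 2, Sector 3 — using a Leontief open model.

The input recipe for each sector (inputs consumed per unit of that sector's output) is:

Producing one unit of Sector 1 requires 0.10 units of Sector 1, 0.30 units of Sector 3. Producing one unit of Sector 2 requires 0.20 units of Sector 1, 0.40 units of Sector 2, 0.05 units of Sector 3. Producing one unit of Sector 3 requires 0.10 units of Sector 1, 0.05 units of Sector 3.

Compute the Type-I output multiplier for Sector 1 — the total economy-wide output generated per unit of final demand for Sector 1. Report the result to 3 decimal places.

I − A =
  [   0.90    -0.20    -0.10]
  [   0.00     0.60     0.00]
  [  -0.30    -0.05     0.95]
Cofactors of I−A, C_ij = (−1)^(i+j)·(minor ij) (rows/columns in the sector order above):
  C_11 = (0.60)(0.95) − (0.00)(-0.05) = 0.5700
  C_12 = −[(0.00)(0.95) − (0.00)(-0.30)] = 0.0000
  C_13 = (0.00)(-0.05) − (0.60)(-0.30) = 0.1800
  C_21 = −[(-0.20)(0.95) − (-0.10)(-0.05)] = 0.1950
  C_22 = (0.90)(0.95) − (-0.10)(-0.30) = 0.8250
  C_23 = −[(0.90)(-0.05) − (-0.20)(-0.30)] = 0.1050
  C_31 = (-0.20)(0.00) − (-0.10)(0.60) = 0.0600
  C_32 = −[(0.90)(0.00) − (-0.10)(0.00)] = 0.0000
  C_33 = (0.90)(0.60) − (-0.20)(0.00) = 0.5400
det(I−A) = Σ_j (I−A)_1j·C_1j = (0.90)(0.5700) + (-0.20)(0.0000) + (-0.10)(0.1800) = 0.4950
adj(I−A) = Cᵀ =
  [ 0.5700   0.1950   0.0600]
  [ 0.0000   0.8250   0.0000]
  [ 0.1800   0.1050   0.5400]
(I − A)⁻¹ = adj(I−A) / det(I−A) ≈
  [   1.1515     0.3939     0.1212]
  [   0.0000     1.6667     0.0000]
  [   0.3636     0.2121     1.0909]
The output multiplier for sector j is the column-j sum of the Leontief inverse (I − A)⁻¹ = adj(I−A) / det(I−A).
Column 1 of adj(I−A): (0.5700, 0.0000, 0.1800); det(I−A) = 0.4950.
m_1 = (0.5700 + 0.0000 + 0.1800) / 0.4950 = 0.75 / 0.4950 ≈ 1.515.

m_1 = 1.515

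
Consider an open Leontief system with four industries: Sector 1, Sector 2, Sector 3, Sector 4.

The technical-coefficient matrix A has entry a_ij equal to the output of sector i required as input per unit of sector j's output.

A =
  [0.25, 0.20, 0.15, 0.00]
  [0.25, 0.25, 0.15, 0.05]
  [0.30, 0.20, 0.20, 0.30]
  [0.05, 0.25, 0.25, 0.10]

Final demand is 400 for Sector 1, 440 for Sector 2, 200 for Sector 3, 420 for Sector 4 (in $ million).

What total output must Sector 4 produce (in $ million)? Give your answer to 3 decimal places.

I − A =
  [   0.75    -0.20    -0.15     0.00]
  [  -0.25     0.75    -0.15    -0.05]
  [  -0.30    -0.20     0.80    -0.30]
  [  -0.05    -0.25    -0.25     0.90]
Compute the cofactors C_ij = (−1)^(i+j)·(3×3 minor ij) of I−A; the adjugate is their transpose:
adj(I−A) = Cᵀ =
  [ 0.433000   0.167250   0.128875   0.052250]
  [ 0.209750   0.441000   0.144750   0.072750]
  [ 0.274250   0.248250   0.451375   0.164250]
  [ 0.158500   0.200750   0.172750   0.337250]
det(I−A) = Σ_j (I−A)_1j·C_1j = (0.75)(0.433000) + (-0.20)(0.209750) + (-0.15)(0.274250) + (0.00)(0.158500) = 0.2416625
(I − A)⁻¹ = adj(I−A) / det(I−A) ≈
  [   1.7918     0.6921     0.5333     0.2162]
  [   0.8679     1.8249     0.5990     0.3010]
  [   1.1348     1.0273     1.8678     0.6797]
  [   0.6559     0.8307     0.7148     1.3955]
x = (I − A)⁻¹ d = adj(I−A)·d / det(I−A), with det(I−A) = 0.2416625:
  x_1 = (0.433000·400 + 0.167250·440 + 0.128875·200 + 0.052250·420) / 0.2416625 = 294.51 / 0.2416625 ≈ 1218.683
  x_2 = (0.209750·400 + 0.441000·440 + 0.144750·200 + 0.072750·420) / 0.2416625 = 337.445 / 0.2416625 ≈ 1396.348
  x_3 = (0.274250·400 + 0.248250·440 + 0.451375·200 + 0.164250·420) / 0.2416625 = 378.19 / 0.2416625 ≈ 1564.951
  x_4 = (0.158500·400 + 0.200750·440 + 0.172750·200 + 0.337250·420) / 0.2416625 = 327.925 / 0.2416625 ≈ 1356.954

x_4 = 1356.954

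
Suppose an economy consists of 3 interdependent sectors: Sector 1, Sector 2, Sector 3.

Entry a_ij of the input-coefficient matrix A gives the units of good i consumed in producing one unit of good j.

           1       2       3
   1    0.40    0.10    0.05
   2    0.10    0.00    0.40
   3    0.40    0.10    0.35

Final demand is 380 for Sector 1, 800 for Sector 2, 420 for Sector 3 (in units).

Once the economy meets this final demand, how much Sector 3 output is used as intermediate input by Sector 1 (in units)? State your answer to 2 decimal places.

I − A =
  [   0.60    -0.10    -0.05]
  [  -0.10     1.00    -0.40]
  [  -0.40    -0.10     0.65]
Cofactors of I−A, C_ij = (−1)^(i+j)·(minor ij) (rows/columns in the sector order above):
  C_11 = (1.00)(0.65) − (-0.40)(-0.10) = 0.6100
  C_12 = −[(-0.10)(0.65) − (-0.40)(-0.40)] = 0.2250
  C_13 = (-0.10)(-0.10) − (1.00)(-0.40) = 0.4100
  C_21 = −[(-0.10)(0.65) − (-0.05)(-0.10)] = 0.0700
  C_22 = (0.60)(0.65) − (-0.05)(-0.40) = 0.3700
  C_23 = −[(0.60)(-0.10) − (-0.10)(-0.40)] = 0.1000
  C_31 = (-0.10)(-0.40) − (-0.05)(1.00) = 0.0900
  C_32 = −[(0.60)(-0.40) − (-0.05)(-0.10)] = 0.2450
  C_33 = (0.60)(1.00) − (-0.10)(-0.10) = 0.5900
det(I−A) = Σ_j (I−A)_1j·C_1j = (0.60)(0.6100) + (-0.10)(0.2250) + (-0.05)(0.4100) = 0.3230
adj(I−A) = Cᵀ =
  [ 0.6100   0.0700   0.0900]
  [ 0.2250   0.3700   0.2450]
  [ 0.4100   0.1000   0.5900]
(I − A)⁻¹ = adj(I−A) / det(I−A) ≈
  [   1.8885     0.2167     0.2786]
  [   0.6966     1.1455     0.7585]
  [   1.2693     0.3096     1.8266]
First solve x = (I − A)⁻¹ d = adj(I−A)·d / det(I−A); in particular x_1 = (0.6100·380 + 0.0700·800 + 0.0900·420) / 0.3230 = 325.60 / 0.3230 ≈ 1008.0495.
Intermediate flow from 3 to 1: z_31 = a_31 · x_1 = 0.40 × 325.60 / 0.3230 = 130.24 / 0.3230 ≈ 403.22.

z_31 = 403.22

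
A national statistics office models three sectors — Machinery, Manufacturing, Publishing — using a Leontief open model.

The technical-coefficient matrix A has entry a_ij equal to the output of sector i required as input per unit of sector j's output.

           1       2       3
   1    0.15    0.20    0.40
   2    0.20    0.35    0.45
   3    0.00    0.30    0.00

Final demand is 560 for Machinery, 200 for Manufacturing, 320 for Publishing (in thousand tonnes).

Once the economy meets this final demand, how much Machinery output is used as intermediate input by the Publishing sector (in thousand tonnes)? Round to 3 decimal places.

z_13 = 266.060

I − A =
  [   0.85    -0.20    -0.40]
  [  -0.20     0.65    -0.45]
  [   0.00    -0.30     1.00]
Cofactors of I−A, C_ij = (−1)^(i+j)·(minor ij) (rows/columns in the sector order above):
  C_11 = (0.65)(1.00) − (-0.45)(-0.30) = 0.5150
  C_12 = −[(-0.20)(1.00) − (-0.45)(0.00)] = 0.2000
  C_13 = (-0.20)(-0.30) − (0.65)(0.00) = 0.0600
  C_21 = −[(-0.20)(1.00) − (-0.40)(-0.30)] = 0.3200
  C_22 = (0.85)(1.00) − (-0.40)(0.00) = 0.8500
  C_23 = −[(0.85)(-0.30) − (-0.20)(0.00)] = 0.2550
  C_31 = (-0.20)(-0.45) − (-0.40)(0.65) = 0.3500
  C_32 = −[(0.85)(-0.45) − (-0.40)(-0.20)] = 0.4625
  C_33 = (0.85)(0.65) − (-0.20)(-0.20) = 0.5125
det(I−A) = Σ_j (I−A)_1j·C_1j = (0.85)(0.5150) + (-0.20)(0.2000) + (-0.40)(0.0600) = 0.37375
adj(I−A) = Cᵀ =
  [ 0.5150   0.3200   0.3500]
  [ 0.2000   0.8500   0.4625]
  [ 0.0600   0.2550   0.5125]
(I − A)⁻¹ = adj(I−A) / det(I−A) ≈
  [   1.3779     0.8562     0.9365]
  [   0.5351     2.2742     1.2375]
  [   0.1605     0.6823     1.3712]
First solve x = (I − A)⁻¹ d = adj(I−A)·d / det(I−A); in particular x_3 = (0.0600·560 + 0.2550·200 + 0.5125·320) / 0.37375 = 248.60 / 0.37375 ≈ 665.15050.
Intermediate flow from 1 to 3: z_13 = a_13 · x_3 = 0.40 × 248.60 / 0.37375 = 99.44 / 0.37375 ≈ 266.060.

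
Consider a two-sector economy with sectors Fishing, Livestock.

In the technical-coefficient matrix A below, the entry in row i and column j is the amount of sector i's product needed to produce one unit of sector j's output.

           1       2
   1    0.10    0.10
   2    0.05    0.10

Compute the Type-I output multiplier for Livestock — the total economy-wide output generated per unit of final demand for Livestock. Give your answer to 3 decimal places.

m_2 = 1.242

I − A =
  [   0.90    -0.10]
  [  -0.05     0.90]
det(I−A) = (0.90)(0.90) − (-0.10)(-0.05) = 0.8050
adj(I−A) = [[0.90, 0.10], [0.05, 0.90]]
(I − A)⁻¹ = adj(I−A) / det(I−A) ≈
  [   1.1180     0.1242]
  [   0.0621     1.1180]
The output multiplier for sector j is the column-j sum of the Leontief inverse (I − A)⁻¹ = adj(I−A) / det(I−A).
Column 2 of adj(I−A): (0.10, 0.90); det(I−A) = 0.8050.
m_2 = (0.10 + 0.90) / 0.8050 = 1.00 / 0.8050 ≈ 1.242.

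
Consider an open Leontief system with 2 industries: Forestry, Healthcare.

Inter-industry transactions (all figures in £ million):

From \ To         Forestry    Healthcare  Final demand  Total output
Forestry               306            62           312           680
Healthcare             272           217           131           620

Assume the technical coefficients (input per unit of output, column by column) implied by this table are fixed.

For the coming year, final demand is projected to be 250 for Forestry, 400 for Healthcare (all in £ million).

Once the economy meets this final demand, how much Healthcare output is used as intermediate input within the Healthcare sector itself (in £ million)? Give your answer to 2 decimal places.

z_HH = 352.76

Technical coefficients a_ij = z_ij / X_j:
  a_FF = 306/680 = 0.45, a_HF = 272/680 = 0.40
  a_FH = 62/620 = 0.10, a_HH = 217/620 = 0.35
I − A =
  [   0.55    -0.10]
  [  -0.40     0.65]
det(I−A) = (0.55)(0.65) − (-0.10)(-0.40) = 0.3175
adj(I−A) = [[0.65, 0.10], [0.40, 0.55]]
(I − A)⁻¹ = adj(I−A) / det(I−A) ≈
  [   2.0472     0.3150]
  [   1.2598     1.7323]
First solve x = (I − A)⁻¹ d = adj(I−A)·d / det(I−A); in particular x_H = (0.40·250 + 0.55·400) / 0.3175 = 320.00 / 0.3175 ≈ 1007.8740.
Intermediate flow from H to H: z_HH = a_HH · x_H = 0.35 × 320.00 / 0.3175 = 112.00 / 0.3175 ≈ 352.76.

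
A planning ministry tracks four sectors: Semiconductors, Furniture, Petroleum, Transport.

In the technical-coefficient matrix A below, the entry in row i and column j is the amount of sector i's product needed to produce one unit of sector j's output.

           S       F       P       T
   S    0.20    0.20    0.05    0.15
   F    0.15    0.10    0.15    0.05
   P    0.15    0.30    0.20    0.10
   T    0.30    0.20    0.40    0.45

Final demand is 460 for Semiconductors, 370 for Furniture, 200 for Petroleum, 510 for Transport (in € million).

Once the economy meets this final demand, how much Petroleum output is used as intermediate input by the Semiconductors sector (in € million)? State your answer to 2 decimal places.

z_PS = 224.41

I − A =
  [   0.80    -0.20    -0.05    -0.15]
  [  -0.15     0.90    -0.15    -0.05]
  [  -0.15    -0.30     0.80    -0.10]
  [  -0.30    -0.20    -0.40     0.55]
Compute the cofactors C_ij = (−1)^(i+j)·(3×3 minor ij) of I−A; the adjugate is their transpose:
adj(I−A) = Cᵀ =
  [ 0.318250   0.131250   0.103250   0.117500]
  [ 0.091875   0.269375   0.089125   0.065750]
  [ 0.132000   0.161500   0.323500   0.109500]
  [ 0.303000   0.287000   0.324000   0.502500]
det(I−A) = Σ_j (I−A)_1j·C_1j = (0.80)(0.318250) + (-0.20)(0.091875) + (-0.05)(0.132000) + (-0.15)(0.303000) = 0.184175
(I − A)⁻¹ = adj(I−A) / det(I−A) ≈
  [   1.7280     0.7126     0.5606     0.6380]
  [   0.4988     1.4626     0.4839     0.3570]
  [   0.7167     0.8769     1.7565     0.5945]
  [   1.6452     1.5583     1.7592     2.7284]
First solve x = (I − A)⁻¹ d = adj(I−A)·d / det(I−A); in particular x_S = (0.318250·460 + 0.131250·370 + 0.103250·200 + 0.117500·510) / 0.184175 = 275.5325 / 0.184175 ≈ 1496.0364.
Intermediate flow from P to S: z_PS = a_PS · x_S = 0.15 × 275.5325 / 0.184175 = 41.329875 / 0.184175 ≈ 224.41.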